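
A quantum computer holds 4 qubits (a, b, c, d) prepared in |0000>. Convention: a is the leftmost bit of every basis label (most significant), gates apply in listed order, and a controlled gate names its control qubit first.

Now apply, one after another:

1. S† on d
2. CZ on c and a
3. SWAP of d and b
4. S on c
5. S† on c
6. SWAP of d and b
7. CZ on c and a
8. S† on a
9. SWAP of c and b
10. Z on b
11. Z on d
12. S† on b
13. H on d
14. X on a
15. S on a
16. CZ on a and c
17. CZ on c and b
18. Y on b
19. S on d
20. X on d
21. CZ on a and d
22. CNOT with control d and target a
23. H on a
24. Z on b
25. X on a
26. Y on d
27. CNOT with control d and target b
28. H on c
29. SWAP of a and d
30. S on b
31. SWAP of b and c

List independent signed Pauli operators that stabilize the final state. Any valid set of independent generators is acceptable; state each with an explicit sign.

The stabilizer group can be generated by -XIXZ, +IXII, -IIZX, -ZIZI, among other valid generating sets. Key observation: steps 2-7 multiply out to the identity, so the circuit reduces to the remaining gates.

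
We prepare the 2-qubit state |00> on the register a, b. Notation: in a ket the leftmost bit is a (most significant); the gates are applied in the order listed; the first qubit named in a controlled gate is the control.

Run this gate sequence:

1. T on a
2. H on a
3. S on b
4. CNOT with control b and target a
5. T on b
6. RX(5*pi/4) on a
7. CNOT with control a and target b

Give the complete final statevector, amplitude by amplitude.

The resulting statevector has amplitude -sqrt(2)*sqrt(2 - sqrt(2))/4 - sqrt(2)*I*sqrt(sqrt(2) + 2)/4 on |00>, 0 on |01>, 0 on |10>, -sqrt(2)*sqrt(2 - sqrt(2))/4 - sqrt(2)*I*sqrt(sqrt(2) + 2)/4 on |11>.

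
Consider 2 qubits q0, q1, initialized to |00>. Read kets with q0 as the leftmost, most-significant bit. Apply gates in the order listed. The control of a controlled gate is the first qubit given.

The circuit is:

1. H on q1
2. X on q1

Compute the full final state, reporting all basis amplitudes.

After the circuit, the state carries amplitude sqrt(2)/2 on |00>, sqrt(2)/2 on |01>, 0 on |10>, 0 on |11>.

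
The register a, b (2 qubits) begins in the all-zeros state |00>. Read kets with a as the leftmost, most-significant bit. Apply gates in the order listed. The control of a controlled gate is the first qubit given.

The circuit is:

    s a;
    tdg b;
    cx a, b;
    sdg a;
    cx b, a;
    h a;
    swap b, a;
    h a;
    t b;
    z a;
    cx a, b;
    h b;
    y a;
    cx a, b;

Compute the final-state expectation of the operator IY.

The expectation value of IY is sqrt(2)/2.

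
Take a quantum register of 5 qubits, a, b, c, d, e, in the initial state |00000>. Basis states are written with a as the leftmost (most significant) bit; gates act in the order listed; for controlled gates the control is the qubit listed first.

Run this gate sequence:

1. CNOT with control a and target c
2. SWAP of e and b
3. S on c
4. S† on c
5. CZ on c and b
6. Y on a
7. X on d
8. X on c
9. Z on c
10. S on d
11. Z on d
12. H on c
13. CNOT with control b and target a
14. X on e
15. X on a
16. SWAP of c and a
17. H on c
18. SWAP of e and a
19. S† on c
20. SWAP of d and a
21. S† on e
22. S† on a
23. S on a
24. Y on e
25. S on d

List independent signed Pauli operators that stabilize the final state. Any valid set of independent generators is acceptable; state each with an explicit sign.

The final state is stabilized by the group generated by -IIYII, +IIIIY, -ZIIII, +IZIII, -IIIZI; other independent generating sets are equally valid.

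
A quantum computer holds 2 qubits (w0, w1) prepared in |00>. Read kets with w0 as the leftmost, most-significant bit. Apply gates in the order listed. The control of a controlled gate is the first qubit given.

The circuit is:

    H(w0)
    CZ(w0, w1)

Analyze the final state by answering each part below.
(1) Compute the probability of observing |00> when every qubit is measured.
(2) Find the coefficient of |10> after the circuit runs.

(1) The probability of measuring |00> is 1/2.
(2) The final state's coefficient on |10> equals sqrt(2)/2.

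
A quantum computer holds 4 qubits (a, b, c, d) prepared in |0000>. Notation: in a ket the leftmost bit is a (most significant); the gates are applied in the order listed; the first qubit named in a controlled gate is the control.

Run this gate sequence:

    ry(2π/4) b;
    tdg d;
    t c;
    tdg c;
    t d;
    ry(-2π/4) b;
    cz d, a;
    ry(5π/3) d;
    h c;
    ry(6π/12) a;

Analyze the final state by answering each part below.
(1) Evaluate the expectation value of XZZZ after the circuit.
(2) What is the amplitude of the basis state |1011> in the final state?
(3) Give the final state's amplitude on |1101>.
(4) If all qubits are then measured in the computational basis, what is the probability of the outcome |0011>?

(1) The expectation value of XZZZ is 0. Key observation: the block from step 1 through step 6 cancels to the identity and can be dropped.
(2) The final state's coefficient on |1011> equals 1/4.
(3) The final state's coefficient on |1101> equals 0.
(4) A full measurement returns |0011> with probability 1/16.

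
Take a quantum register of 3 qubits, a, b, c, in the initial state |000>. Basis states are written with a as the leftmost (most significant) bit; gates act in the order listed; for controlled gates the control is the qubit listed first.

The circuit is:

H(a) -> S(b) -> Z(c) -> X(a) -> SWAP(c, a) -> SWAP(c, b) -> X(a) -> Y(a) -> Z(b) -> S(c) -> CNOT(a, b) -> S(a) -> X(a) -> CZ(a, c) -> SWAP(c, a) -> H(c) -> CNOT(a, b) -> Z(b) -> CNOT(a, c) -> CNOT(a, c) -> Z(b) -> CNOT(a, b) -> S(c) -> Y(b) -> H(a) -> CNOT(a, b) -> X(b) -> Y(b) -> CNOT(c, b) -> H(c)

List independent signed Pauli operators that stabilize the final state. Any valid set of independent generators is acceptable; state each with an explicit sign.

The final state is stabilized by the group generated by +XII, -IXI, -IIY; other independent generating sets are equally valid.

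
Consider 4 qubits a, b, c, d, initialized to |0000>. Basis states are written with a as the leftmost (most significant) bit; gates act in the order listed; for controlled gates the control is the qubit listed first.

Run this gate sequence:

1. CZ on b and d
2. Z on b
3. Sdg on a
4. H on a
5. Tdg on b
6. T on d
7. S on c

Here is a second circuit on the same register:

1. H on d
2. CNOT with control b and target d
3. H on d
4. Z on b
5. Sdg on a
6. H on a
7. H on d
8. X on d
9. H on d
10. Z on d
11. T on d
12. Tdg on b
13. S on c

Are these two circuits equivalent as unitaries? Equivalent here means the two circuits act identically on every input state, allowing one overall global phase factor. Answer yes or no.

Yes — the two circuits implement the same unitary up to a global phase.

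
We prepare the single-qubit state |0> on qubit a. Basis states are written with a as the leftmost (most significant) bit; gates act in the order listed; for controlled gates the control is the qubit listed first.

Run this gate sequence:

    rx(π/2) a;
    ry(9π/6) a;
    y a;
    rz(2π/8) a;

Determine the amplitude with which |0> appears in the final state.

The final state's coefficient on |0> equals (-1 + I)*exp(7*I*pi/8)/2.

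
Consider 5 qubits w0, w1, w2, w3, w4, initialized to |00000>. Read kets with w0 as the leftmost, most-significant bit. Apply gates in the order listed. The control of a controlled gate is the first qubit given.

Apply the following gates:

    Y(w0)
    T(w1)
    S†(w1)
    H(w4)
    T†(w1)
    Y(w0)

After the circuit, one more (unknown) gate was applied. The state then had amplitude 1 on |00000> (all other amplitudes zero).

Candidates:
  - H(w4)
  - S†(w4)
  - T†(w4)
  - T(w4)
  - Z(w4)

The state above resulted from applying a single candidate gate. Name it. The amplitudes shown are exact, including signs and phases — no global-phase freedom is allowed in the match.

It was H(w4) that produced the state shown.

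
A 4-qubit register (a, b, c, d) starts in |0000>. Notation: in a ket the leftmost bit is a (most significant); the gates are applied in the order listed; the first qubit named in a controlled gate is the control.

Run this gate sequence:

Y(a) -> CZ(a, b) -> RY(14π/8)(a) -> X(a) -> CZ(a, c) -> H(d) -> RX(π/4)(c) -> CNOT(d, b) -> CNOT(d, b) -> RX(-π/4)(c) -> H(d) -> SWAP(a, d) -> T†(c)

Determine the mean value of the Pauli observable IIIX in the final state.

The observable IIIX averages to sqrt(2)/2. Key observation: the block from step 6 through step 11 cancels to the identity and can be dropped.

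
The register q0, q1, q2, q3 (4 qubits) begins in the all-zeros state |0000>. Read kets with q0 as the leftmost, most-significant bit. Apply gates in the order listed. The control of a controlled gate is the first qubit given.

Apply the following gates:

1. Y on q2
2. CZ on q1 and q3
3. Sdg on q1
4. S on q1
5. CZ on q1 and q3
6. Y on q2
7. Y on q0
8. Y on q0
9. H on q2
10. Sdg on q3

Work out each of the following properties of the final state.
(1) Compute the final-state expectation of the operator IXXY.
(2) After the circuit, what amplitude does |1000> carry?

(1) The observable IXXY averages to 0. Key observation: gates 1-6 undo each other exactly, leaving only the rest of the circuit to track.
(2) |1000> carries amplitude 0 in the final state.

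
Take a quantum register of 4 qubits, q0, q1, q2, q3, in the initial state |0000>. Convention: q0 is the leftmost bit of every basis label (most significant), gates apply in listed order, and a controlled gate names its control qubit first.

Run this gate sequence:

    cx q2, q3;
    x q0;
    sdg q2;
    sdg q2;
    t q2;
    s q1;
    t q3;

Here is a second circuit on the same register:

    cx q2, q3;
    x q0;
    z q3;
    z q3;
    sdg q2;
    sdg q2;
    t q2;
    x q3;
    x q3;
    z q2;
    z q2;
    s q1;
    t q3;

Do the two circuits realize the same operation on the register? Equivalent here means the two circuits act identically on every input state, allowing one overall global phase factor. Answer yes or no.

Yes: on every input state the two circuits agree up to one overall phase factor.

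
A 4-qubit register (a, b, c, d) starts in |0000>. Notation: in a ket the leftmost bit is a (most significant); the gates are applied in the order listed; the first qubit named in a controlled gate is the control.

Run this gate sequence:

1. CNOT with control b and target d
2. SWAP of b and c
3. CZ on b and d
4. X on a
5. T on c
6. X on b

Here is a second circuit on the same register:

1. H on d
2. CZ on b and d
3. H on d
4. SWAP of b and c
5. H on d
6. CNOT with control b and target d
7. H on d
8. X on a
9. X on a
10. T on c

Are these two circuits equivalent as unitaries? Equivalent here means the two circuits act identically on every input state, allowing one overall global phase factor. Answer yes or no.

No — the two circuits implement different unitaries, even allowing a global phase.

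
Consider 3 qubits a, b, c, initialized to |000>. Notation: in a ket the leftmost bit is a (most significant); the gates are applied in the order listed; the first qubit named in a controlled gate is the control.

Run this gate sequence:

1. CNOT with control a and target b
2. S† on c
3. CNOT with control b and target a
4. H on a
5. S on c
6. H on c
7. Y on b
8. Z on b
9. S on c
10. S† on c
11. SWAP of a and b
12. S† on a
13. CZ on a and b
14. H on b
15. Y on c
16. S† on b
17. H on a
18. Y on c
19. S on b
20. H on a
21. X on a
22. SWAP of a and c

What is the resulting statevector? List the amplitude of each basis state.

The resulting statevector has amplitude -sqrt(2)/2 on |010>, -sqrt(2)/2 on |110>, and 0 on every other basis state.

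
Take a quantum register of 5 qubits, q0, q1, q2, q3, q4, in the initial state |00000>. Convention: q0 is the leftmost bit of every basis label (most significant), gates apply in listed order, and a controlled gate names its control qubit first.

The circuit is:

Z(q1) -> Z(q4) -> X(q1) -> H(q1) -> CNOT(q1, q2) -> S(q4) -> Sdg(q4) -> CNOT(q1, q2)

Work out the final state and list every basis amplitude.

The final amplitudes are sqrt(2)/2 on |00000>, -sqrt(2)/2 on |01000>, and 0 on every other basis state. Key observation: steps 5-8 multiply out to the identity, so the circuit reduces to the remaining gates.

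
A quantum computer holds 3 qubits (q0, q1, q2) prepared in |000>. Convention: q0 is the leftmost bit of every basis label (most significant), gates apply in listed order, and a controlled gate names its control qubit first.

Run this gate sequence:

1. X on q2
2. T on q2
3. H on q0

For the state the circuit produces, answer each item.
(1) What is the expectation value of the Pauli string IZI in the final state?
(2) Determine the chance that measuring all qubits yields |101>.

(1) In the final state, IZI has expectation 1.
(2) The probability of measuring |101> is 1/2.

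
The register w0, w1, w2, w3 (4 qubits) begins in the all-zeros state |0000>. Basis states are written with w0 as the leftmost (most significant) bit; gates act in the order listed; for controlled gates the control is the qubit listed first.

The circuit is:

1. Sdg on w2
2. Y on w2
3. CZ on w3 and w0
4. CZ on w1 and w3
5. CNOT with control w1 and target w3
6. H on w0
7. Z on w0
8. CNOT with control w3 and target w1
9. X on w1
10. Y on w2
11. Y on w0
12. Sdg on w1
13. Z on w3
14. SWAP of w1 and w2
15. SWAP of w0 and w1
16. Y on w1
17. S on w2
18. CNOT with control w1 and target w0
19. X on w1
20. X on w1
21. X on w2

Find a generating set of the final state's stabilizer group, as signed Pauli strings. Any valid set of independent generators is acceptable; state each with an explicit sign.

The final state is stabilized by the group generated by -XXII, +ZZII, +IIZI, +IIIZ; other independent generating sets are equally valid. Key observation: steps 19-20 multiply out to the identity, so the circuit reduces to the remaining gates.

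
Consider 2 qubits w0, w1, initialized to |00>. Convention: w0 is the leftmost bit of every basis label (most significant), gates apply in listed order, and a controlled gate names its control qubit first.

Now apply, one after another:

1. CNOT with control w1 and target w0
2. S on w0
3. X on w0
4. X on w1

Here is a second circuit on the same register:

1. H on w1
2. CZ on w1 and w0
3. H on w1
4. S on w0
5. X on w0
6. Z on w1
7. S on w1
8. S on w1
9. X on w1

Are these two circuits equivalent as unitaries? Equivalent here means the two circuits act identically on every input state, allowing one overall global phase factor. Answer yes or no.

No: there is an input state on which the two circuits produce genuinely different outputs (not merely differing by a phase).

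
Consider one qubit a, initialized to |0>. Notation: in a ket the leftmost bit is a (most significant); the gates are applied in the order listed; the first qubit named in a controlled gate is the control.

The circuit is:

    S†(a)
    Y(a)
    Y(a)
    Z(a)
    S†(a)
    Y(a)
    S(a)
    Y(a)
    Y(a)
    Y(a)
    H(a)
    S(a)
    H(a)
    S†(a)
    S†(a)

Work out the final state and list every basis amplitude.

After the circuit, the state carries amplitude -1/2 + I/2 on |0>, -1/2 - I/2 on |1>.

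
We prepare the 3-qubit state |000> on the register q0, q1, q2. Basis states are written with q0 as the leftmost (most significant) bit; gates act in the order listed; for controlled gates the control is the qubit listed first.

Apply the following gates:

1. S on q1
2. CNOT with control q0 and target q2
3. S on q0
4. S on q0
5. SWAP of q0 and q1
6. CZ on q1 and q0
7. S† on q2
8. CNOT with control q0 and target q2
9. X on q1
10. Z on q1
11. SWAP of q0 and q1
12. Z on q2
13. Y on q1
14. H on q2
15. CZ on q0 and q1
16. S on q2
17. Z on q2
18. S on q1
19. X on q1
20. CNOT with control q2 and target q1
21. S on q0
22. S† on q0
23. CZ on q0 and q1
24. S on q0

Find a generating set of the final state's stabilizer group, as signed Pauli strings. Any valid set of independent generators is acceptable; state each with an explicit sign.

One valid set of independent stabilizer generators is +IXY, -ZII, +IZZ (any independent generating set of the same group is equally correct).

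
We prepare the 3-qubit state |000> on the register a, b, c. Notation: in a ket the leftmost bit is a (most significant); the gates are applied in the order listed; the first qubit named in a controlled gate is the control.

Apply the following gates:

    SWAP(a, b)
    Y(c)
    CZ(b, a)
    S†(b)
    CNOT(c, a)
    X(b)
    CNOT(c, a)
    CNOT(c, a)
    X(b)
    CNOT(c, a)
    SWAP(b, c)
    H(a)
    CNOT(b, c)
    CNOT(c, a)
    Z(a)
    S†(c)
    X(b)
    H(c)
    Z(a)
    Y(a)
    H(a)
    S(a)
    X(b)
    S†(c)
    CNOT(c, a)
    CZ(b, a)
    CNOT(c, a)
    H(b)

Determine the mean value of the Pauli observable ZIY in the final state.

The expectation value of ZIY is 1.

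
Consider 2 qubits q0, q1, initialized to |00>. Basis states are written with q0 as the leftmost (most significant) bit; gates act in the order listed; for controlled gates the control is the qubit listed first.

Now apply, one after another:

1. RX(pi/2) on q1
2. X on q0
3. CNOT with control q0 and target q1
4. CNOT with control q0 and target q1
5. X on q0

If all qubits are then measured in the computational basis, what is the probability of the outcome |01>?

Outcome |01> occurs with probability 1/2. Key observation: gates 3-4 undo each other exactly, leaving only the rest of the circuit to track.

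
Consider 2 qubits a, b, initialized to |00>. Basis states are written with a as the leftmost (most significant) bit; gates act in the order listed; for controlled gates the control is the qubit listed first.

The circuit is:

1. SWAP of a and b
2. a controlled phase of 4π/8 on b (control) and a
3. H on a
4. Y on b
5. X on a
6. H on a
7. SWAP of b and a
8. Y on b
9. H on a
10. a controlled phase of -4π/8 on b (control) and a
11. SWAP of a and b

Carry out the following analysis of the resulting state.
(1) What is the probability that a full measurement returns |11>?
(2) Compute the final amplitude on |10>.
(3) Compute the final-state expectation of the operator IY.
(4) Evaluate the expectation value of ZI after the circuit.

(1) A full measurement returns |11> with probability 1/2.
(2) |10> carries amplitude -sqrt(2)/2 in the final state.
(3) The observable IY averages to 1.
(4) The observable ZI averages to -1.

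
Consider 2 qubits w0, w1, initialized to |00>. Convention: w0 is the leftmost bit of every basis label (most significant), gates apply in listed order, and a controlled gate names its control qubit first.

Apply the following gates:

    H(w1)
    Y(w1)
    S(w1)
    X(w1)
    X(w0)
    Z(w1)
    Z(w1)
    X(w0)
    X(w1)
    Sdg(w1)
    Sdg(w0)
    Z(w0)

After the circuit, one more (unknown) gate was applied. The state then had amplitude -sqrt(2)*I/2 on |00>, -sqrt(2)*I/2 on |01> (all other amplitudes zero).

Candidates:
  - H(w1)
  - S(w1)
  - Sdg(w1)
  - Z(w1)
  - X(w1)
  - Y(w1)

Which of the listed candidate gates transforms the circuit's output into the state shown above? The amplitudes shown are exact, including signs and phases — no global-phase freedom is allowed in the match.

The unique candidate consistent with the amplitudes is Z(w1). Key observation: the block from step 3 through step 10 cancels to the identity and can be dropped.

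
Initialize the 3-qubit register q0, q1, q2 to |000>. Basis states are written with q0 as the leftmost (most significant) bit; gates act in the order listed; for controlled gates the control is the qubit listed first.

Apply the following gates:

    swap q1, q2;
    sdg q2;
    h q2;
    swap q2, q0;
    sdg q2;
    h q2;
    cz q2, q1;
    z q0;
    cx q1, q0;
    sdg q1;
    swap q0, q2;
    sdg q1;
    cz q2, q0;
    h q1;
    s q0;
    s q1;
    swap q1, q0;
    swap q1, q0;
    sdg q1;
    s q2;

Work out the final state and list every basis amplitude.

After the circuit, the state carries amplitude sqrt(2)/4 on |000>, -sqrt(2)*I/4 on |001>, sqrt(2)/4 on |010>, -sqrt(2)*I/4 on |011>, sqrt(2)*I/4 on |100>, -sqrt(2)/4 on |101>, sqrt(2)*I/4 on |110>, -sqrt(2)/4 on |111>. Key observation: steps 16-19 multiply out to the identity, so the circuit reduces to the remaining gates.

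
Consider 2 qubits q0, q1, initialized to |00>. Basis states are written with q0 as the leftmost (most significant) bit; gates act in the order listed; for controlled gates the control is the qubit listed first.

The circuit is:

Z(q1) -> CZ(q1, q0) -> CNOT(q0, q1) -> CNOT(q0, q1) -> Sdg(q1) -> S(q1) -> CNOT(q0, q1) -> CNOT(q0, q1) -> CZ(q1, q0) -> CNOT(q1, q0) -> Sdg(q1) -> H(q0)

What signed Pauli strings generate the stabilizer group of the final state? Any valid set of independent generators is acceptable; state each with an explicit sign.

The final state is stabilized by the group generated by +XI, +IZ; other independent generating sets are equally valid.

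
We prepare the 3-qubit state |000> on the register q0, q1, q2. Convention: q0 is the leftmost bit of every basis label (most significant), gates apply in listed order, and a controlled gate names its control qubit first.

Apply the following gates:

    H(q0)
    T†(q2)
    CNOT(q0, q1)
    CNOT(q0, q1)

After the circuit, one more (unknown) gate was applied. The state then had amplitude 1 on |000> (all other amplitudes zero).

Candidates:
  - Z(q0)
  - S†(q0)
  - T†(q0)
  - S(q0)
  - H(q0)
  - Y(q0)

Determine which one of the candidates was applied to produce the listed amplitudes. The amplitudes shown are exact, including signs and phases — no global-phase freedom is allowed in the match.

The applied gate was H(q0). Key observation: the block from step 3 through step 4 cancels to the identity and can be dropped.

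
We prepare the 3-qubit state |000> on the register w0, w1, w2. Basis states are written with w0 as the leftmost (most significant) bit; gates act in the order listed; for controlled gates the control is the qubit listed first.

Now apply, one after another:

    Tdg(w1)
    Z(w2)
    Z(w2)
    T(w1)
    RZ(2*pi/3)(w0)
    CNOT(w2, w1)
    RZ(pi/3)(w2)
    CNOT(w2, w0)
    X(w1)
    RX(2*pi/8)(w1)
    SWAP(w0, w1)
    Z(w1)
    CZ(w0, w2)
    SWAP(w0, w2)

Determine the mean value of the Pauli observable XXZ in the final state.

The expectation value of XXZ is 0. Key observation: the block from step 1 through step 4 cancels to the identity and can be dropped.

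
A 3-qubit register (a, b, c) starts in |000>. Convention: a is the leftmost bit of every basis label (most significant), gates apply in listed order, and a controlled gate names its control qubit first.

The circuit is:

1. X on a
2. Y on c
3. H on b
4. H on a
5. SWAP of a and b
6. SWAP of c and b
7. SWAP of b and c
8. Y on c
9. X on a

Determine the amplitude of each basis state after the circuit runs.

After the circuit, the state carries amplitude 1/2 on |000>, 0 on |001>, -1/2 on |010>, 0 on |011>, 1/2 on |100>, 0 on |101>, -1/2 on |110>, 0 on |111>.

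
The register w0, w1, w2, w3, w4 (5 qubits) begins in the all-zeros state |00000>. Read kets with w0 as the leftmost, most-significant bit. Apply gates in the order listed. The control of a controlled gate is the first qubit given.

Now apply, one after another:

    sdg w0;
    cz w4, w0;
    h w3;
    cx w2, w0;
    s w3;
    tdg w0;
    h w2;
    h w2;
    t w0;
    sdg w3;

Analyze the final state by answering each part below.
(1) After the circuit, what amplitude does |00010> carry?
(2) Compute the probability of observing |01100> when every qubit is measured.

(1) The final state's coefficient on |00010> equals sqrt(2)/2.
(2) Outcome |01100> occurs with probability 0.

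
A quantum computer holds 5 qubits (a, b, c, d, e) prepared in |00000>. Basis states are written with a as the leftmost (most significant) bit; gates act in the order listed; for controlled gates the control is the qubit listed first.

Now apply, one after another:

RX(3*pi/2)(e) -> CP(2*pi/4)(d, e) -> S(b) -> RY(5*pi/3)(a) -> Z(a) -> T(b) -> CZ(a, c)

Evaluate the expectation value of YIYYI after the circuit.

In the final state, YIYYI has expectation 0.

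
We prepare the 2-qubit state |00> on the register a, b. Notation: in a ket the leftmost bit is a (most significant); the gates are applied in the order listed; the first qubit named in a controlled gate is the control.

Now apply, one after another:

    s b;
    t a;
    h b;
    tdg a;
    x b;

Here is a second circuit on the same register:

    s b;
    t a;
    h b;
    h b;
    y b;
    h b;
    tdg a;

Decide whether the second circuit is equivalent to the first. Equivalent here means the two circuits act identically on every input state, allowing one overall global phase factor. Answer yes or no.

No, they are not equivalent — no single phase factor reconciles the two unitaries.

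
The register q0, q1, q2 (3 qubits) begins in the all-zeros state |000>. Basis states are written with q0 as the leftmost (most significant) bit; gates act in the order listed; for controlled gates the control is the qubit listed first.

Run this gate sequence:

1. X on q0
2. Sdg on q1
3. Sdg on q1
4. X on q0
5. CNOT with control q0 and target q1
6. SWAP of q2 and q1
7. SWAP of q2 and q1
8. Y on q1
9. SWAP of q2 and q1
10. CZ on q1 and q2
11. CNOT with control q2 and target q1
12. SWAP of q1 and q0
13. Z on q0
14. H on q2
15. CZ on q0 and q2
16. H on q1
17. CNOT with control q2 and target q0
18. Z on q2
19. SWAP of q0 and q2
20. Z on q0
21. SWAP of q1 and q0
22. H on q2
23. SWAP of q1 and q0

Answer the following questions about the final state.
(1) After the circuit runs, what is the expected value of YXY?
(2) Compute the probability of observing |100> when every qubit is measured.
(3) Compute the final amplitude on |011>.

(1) The expectation value of YXY is -1.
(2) A full measurement returns |100> with probability 1/8.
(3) The amplitude on |011> is sqrt(2)*I/4.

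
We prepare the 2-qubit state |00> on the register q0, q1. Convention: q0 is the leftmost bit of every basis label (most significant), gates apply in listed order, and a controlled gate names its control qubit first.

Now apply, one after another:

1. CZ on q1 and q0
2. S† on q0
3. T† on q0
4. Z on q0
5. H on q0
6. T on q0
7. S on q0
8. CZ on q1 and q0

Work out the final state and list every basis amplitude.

The final amplitudes are sqrt(2)/2 on |00>, 0 on |01>, sqrt(2)*exp(3*I*pi/4)/2 on |10>, 0 on |11>.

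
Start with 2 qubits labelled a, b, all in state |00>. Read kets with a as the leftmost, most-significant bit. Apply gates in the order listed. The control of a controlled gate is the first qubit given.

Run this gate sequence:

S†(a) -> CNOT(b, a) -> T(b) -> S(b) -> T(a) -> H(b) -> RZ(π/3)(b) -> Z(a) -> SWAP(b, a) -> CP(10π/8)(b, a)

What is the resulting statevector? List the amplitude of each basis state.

The resulting statevector has amplitude -sqrt(2)*exp(5*I*pi/6)/2 on |00>, 0 on |01>, sqrt(2)*exp(I*pi/6)/2 on |10>, 0 on |11>.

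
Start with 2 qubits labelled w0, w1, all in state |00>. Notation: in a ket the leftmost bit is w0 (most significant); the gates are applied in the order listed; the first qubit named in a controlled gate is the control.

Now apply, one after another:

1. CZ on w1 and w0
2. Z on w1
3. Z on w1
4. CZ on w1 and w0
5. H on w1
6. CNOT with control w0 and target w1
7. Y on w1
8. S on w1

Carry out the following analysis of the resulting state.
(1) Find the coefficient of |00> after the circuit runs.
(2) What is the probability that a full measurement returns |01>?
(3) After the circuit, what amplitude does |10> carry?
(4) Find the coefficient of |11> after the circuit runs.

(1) |00> carries amplitude -sqrt(2)*I/2 in the final state. Key observation: steps 1-4 multiply out to the identity, so the circuit reduces to the remaining gates.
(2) Outcome |01> occurs with probability 1/2.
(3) The amplitude on |10> is 0.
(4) |11> carries amplitude 0 in the final state.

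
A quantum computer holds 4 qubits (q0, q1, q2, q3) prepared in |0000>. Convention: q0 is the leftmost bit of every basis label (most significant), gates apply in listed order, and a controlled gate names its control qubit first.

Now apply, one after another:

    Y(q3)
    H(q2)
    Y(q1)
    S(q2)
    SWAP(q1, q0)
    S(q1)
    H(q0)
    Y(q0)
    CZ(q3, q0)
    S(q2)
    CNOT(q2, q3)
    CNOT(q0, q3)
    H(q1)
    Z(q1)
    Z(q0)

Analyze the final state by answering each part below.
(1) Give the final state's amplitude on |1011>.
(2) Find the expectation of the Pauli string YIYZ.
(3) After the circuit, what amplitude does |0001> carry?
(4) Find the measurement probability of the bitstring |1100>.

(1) The amplitude on |1011> is sqrt(2)*I/4.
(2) The observable YIYZ averages to -1.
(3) |0001> carries amplitude -sqrt(2)*I/4 in the final state.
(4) The probability of measuring |1100> is 1/8.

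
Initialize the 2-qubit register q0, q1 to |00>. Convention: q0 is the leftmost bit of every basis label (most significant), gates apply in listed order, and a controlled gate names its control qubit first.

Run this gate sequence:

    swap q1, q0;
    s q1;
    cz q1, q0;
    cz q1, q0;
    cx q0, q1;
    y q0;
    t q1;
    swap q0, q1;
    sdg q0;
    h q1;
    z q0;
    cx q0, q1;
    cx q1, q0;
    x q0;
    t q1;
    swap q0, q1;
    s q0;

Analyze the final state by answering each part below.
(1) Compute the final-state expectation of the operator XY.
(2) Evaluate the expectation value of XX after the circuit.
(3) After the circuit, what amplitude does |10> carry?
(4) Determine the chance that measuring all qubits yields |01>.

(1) The expectation value of XY is sqrt(2)/2.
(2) In the final state, XX has expectation sqrt(2)/2.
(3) |10> carries amplitude sqrt(2)*exp(I*pi/4)/2 in the final state.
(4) A full measurement returns |01> with probability 1/2.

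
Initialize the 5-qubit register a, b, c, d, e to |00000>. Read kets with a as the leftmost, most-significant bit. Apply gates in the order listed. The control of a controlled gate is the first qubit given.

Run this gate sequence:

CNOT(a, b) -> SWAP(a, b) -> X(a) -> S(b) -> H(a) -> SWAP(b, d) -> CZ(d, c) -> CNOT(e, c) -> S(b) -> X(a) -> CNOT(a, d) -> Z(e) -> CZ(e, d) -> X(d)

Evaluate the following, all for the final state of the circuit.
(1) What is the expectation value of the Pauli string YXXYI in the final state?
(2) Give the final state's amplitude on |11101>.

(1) In the final state, YXXYI has expectation 0.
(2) |11101> carries amplitude 0 in the final state.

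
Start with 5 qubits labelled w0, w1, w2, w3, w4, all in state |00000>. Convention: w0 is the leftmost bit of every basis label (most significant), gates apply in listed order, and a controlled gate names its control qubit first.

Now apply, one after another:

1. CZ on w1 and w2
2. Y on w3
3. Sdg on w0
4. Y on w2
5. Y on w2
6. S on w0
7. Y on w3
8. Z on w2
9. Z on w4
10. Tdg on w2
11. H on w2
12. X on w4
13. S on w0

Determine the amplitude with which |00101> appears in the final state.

The final state's coefficient on |00101> equals sqrt(2)/2. Key observation: the block from step 2 through step 7 cancels to the identity and can be dropped.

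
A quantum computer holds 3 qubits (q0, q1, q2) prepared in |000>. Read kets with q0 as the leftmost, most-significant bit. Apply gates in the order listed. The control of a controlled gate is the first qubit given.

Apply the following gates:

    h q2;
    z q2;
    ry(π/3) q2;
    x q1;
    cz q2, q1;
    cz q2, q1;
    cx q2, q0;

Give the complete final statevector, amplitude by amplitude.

After the circuit, the state carries amplitude sqrt(2)/4 + sqrt(6)/4 on |010>, -sqrt(6)/4 + sqrt(2)/4 on |111>, and 0 on every other basis state. Key observation: gates 5-6 undo each other exactly, leaving only the rest of the circuit to track.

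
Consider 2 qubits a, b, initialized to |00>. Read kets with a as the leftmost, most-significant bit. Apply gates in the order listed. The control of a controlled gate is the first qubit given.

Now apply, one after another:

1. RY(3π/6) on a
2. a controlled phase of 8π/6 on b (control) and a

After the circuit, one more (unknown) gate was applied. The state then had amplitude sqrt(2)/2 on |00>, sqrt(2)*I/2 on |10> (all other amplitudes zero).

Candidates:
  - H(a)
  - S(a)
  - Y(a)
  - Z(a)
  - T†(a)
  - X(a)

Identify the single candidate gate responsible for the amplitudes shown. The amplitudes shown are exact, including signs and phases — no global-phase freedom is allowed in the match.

The unique candidate consistent with the amplitudes is S(a).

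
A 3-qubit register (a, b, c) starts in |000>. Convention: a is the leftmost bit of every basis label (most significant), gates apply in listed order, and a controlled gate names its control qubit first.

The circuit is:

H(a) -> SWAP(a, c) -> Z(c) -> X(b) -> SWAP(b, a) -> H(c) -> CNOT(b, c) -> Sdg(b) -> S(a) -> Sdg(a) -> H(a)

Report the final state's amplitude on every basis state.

The resulting statevector has amplitude sqrt(2)/2 on |001>, -sqrt(2)/2 on |101>, and 0 on every other basis state. Key observation: gates 9-10 undo each other exactly, leaving only the rest of the circuit to track.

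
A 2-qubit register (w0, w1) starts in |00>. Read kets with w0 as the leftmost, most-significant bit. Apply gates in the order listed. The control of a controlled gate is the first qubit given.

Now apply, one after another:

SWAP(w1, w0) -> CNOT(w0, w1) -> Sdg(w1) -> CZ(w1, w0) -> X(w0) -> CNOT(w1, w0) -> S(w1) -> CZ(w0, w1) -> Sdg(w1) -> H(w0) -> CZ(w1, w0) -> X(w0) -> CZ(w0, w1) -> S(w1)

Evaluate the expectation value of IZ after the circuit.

The expectation value of IZ is 1.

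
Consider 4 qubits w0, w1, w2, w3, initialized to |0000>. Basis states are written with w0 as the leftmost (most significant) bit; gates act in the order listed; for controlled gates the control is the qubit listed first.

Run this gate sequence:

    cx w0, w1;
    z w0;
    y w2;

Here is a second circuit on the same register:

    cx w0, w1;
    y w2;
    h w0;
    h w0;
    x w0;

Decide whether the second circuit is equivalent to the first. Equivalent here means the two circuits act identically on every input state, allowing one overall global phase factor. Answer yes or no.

No, they are not equivalent — no single phase factor reconciles the two unitaries.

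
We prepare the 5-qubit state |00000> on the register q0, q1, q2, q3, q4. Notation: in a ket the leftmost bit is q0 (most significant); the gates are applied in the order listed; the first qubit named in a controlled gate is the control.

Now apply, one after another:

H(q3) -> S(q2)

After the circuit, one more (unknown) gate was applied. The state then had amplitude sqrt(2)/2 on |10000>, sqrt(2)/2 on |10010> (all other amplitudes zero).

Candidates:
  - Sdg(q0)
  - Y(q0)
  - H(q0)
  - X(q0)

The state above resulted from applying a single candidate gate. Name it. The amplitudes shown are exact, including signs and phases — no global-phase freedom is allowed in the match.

The applied gate was X(q0).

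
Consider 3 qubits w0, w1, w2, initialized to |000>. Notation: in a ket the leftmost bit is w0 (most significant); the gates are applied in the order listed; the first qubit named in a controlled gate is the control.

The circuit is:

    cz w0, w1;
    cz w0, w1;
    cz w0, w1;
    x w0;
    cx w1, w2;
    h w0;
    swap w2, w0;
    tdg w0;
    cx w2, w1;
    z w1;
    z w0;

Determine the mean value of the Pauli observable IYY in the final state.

In the final state, IYY has expectation -1.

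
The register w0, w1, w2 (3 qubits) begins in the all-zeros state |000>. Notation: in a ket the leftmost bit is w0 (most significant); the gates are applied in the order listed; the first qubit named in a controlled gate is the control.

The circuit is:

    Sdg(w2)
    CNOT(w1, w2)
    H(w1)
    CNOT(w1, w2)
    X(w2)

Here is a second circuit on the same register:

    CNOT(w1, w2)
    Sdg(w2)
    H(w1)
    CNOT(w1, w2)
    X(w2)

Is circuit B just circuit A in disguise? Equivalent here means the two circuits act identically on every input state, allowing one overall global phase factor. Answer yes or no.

No: there is an input state on which the two circuits produce genuinely different outputs (not merely differing by a phase).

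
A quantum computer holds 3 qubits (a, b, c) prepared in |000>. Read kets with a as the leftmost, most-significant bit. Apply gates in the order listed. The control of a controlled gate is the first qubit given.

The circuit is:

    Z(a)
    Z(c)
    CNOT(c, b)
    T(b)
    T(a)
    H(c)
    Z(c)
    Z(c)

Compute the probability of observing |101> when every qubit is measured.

A full measurement returns |101> with probability 0.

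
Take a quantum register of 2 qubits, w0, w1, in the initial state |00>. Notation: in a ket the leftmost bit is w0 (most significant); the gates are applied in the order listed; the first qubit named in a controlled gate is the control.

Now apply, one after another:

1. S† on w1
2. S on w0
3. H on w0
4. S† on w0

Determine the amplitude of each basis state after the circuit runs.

After the circuit, the state carries amplitude sqrt(2)/2 on |00>, 0 on |01>, -sqrt(2)*I/2 on |10>, 0 on |11>.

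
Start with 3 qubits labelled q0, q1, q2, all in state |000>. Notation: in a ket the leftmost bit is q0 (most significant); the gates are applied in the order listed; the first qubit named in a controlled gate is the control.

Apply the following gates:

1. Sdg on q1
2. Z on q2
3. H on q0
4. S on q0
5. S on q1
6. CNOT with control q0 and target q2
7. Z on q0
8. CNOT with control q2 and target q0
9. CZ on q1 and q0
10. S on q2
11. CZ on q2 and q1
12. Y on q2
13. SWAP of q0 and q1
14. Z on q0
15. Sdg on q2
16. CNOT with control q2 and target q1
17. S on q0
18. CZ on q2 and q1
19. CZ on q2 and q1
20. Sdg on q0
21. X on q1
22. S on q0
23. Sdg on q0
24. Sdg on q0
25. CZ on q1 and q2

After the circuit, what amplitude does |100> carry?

The amplitude on |100> is 0. Key observation: steps 22-23 multiply out to the identity, so the circuit reduces to the remaining gates.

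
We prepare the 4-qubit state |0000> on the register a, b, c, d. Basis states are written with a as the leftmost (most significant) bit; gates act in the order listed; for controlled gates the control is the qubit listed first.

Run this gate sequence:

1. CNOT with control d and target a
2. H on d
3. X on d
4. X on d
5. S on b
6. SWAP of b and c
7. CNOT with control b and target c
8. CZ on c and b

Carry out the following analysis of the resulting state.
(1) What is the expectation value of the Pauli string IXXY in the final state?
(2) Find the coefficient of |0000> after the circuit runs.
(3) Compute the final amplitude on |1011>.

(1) In the final state, IXXY has expectation 0.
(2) The amplitude on |0000> is sqrt(2)/2.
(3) |1011> carries amplitude 0 in the final state.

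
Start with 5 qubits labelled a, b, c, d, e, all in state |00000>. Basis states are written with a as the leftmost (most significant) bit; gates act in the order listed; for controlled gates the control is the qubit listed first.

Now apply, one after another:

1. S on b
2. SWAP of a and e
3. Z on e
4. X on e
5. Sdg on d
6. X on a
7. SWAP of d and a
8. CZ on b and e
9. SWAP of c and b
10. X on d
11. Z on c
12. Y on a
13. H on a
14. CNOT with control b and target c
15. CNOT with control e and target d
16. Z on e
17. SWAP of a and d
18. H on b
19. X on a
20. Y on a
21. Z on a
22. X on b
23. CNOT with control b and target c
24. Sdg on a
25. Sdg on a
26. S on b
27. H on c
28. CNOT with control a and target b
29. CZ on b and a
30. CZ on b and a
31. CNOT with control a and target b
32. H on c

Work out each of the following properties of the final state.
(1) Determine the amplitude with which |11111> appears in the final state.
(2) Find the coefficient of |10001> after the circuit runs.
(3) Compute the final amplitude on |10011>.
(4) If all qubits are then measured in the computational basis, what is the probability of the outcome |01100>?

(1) The final state's coefficient on |11111> equals -I/2. Key observation: the block from step 27 through step 32 cancels to the identity and can be dropped.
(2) The amplitude on |10001> is 1/2.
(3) The amplitude on |10011> is -1/2.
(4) A full measurement returns |01100> with probability 0.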